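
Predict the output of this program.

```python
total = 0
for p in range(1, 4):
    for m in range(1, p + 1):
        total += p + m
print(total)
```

24

p=1,m=1: total = 0+2 = 2
p=2,m=1: total = 2+3 = 5
p=2,m=2: total = 5+4 = 9
p=3,m=1: total = 9+4 = 13
p=3,m=2: total = 13+5 = 18
p=3,m=3: total = 18+6 = 24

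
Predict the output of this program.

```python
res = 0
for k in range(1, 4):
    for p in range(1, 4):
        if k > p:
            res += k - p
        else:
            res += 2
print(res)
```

k=1,p=1: not 1>1, res = 0+2 = 2
k=1,p=2: not 1>2, res = 2+2 = 4
k=1,p=3: not 1>3, res = 4+2 = 6
k=2,p=1: 2>1, res = 6+1 = 7
k=2,p=2: not 2>2, res = 7+2 = 9
k=2,p=3: not 2>3, res = 9+2 = 11
k=3,p=1: 3>1, res = 11+2 = 13
k=3,p=2: 3>2, res = 13+1 = 14
k=3,p=3: not 3>3, res = 14+2 = 16

16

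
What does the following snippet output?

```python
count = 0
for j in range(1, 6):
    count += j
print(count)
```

15

j=1: count = 0+1 = 1
j=2: count = 1+2 = 3
j=3: count = 3+3 = 6
j=4: count = 6+4 = 10
j=5: count = 10+5 = 15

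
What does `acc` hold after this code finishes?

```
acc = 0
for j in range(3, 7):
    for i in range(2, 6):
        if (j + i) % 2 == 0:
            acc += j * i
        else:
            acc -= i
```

96

j=3,i=2: odd sum, acc = 0-2 = -2
j=3,i=3: even sum, acc = (-2)+9 = 7
j=3,i=4: odd sum, acc = 7-4 = 3
j=3,i=5: even sum, acc = 3+15 = 18
j=4,i=2: even sum, acc = 18+8 = 26
j=4,i=3: odd sum, acc = 26-3 = 23
j=4,i=4: even sum, acc = 23+16 = 39
j=4,i=5: odd sum, acc = 39-5 = 34
j=5,i=2: odd sum, acc = 34-2 = 32
j=5,i=3: even sum, acc = 32+15 = 47
j=5,i=4: odd sum, acc = 47-4 = 43
j=5,i=5: even sum, acc = 43+25 = 68
j=6,i=2: even sum, acc = 68+12 = 80
j=6,i=3: odd sum, acc = 80-3 = 77
j=6,i=4: even sum, acc = 77+24 = 101
j=6,i=5: odd sum, acc = 101-5 = 96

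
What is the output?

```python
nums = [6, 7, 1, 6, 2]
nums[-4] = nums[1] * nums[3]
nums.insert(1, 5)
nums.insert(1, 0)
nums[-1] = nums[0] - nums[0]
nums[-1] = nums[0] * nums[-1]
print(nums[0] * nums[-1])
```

nums[-4] = nums[1]*nums[3] = 7*6 = 42 → [6, 42, 1, 6, 2]
insert 5 at 1 → [6, 5, 42, 1, 6, 2]
insert 0 at 1 → [6, 0, 5, 42, 1, 6, 2]
nums[-1] = nums[0]-nums[0] = 6-6 = 0 → [6, 0, 5, 42, 1, 6, 0]
nums[-1] = nums[0]*nums[-1] = 6*0 = 0 → [6, 0, 5, 42, 1, 6, 0]
nums[0]*nums[-1] = 6*0 = 0

0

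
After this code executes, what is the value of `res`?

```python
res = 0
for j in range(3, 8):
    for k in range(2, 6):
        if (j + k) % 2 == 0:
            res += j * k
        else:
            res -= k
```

j=3,k=2: odd sum, res = 0-2 = -2
j=3,k=3: even sum, res = (-2)+9 = 7
j=3,k=4: odd sum, res = 7-4 = 3
j=3,k=5: even sum, res = 3+15 = 18
j=4,k=2: even sum, res = 18+8 = 26
j=4,k=3: odd sum, res = 26-3 = 23
j=4,k=4: even sum, res = 23+16 = 39
j=4,k=5: odd sum, res = 39-5 = 34
j=5,k=2: odd sum, res = 34-2 = 32
j=5,k=3: even sum, res = 32+15 = 47
j=5,k=4: odd sum, res = 47-4 = 43
j=5,k=5: even sum, res = 43+25 = 68
j=6,k=2: even sum, res = 68+12 = 80
j=6,k=3: odd sum, res = 80-3 = 77
j=6,k=4: even sum, res = 77+24 = 101
j=6,k=5: odd sum, res = 101-5 = 96
j=7,k=2: odd sum, res = 96-2 = 94
j=7,k=3: even sum, res = 94+21 = 115
j=7,k=4: odd sum, res = 115-4 = 111
j=7,k=5: even sum, res = 111+35 = 146

146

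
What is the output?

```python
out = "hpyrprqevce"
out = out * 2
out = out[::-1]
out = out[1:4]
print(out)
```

cve

repeat ×2 → 'hpyrprqevcehpyrprqevce'
reverse → 'ecveqrpryphecveqrpryph'
slice [1:4] → 'cve'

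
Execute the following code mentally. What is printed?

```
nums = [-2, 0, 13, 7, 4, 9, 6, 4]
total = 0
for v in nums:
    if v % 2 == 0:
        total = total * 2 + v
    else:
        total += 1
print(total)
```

20

v=-2: even, total = 0*2+(-2) = -2
v=0: even, total = (-2)*2+0 = -4
v=13: not even, total = (-4)+1 = -3
v=7: not even, total = (-3)+1 = -2
v=4: even, total = (-2)*2+4 = 0
v=9: not even, total = 0+1 = 1
v=6: even, total = 1*2+6 = 8
v=4: even, total = 8*2+4 = 20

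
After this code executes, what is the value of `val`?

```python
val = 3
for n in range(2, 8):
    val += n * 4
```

111

n=2: val = 3+2*4 = 11
n=3: val = 11+3*4 = 23
n=4: val = 23+4*4 = 39
n=5: val = 39+5*4 = 59
n=6: val = 59+6*4 = 83
n=7: val = 83+7*4 = 111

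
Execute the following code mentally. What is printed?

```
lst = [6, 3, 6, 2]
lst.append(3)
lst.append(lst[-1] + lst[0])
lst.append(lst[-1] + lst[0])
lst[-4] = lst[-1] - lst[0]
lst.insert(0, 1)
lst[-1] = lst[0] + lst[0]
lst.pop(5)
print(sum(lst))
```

append 3 → [6, 3, 6, 2, 3]
append lst[-1]+lst[0] = 3+6 = 9 → [6, 3, 6, 2, 3, 9]
append lst[-1]+lst[0] = 9+6 = 15 → [6, 3, 6, 2, 3, 9, 15]
lst[-4] = lst[-1]-lst[0] = 15-6 = 9 → [6, 3, 6, 9, 3, 9, 15]
insert 1 at 0 → [1, 6, 3, 6, 9, 3, 9, 15]
lst[-1] = lst[0]+lst[0] = 1+1 = 2 → [1, 6, 3, 6, 9, 3, 9, 2]
pop(5) removes 3 → [1, 6, 3, 6, 9, 9, 2]
sum = 36

36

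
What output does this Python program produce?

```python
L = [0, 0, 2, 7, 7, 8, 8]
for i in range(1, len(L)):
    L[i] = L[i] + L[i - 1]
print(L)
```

[0, 0, 2, 9, 16, 24, 32]

i=1: L[1] = 0+0 = 0 → [0, 0, 2, 7, 7, 8, 8]
i=2: L[2] = 2+0 = 2 → [0, 0, 2, 7, 7, 8, 8]
i=3: L[3] = 7+2 = 9 → [0, 0, 2, 9, 7, 8, 8]
i=4: L[4] = 7+9 = 16 → [0, 0, 2, 9, 16, 8, 8]
i=5: L[5] = 8+16 = 24 → [0, 0, 2, 9, 16, 24, 8]
i=6: L[6] = 8+24 = 32 → [0, 0, 2, 9, 16, 24, 32]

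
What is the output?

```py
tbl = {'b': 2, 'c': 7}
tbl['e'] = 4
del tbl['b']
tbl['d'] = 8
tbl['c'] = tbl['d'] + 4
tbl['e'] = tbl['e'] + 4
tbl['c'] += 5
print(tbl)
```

{'c': 17, 'e': 8, 'd': 8}

tbl['e'] = 4 → {'b': 2, 'c': 7, 'e': 4}
del 'b' → {'c': 7, 'e': 4}
tbl['d'] = 8 → {'c': 7, 'e': 4, 'd': 8}
tbl['c'] = tbl['d']+4 = 12 → {'c': 12, 'e': 4, 'd': 8}
tbl['e'] = tbl['e']+4 = 8 → {'c': 12, 'e': 8, 'd': 8}
tbl['c'] = 12+5 = 17 → {'c': 17, 'e': 8, 'd': 8}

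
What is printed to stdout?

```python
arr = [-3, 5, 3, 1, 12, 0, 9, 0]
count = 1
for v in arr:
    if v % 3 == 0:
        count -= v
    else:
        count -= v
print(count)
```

-26

v=-3: %3==0, count = 1-(-3) = 4
v=5: not %3==0, count = 4-5 = -1
v=3: %3==0, count = (-1)-3 = -4
v=1: not %3==0, count = (-4)-1 = -5
v=12: %3==0, count = (-5)-12 = -17
v=0: %3==0, count = (-17)-0 = -17
v=9: %3==0, count = (-17)-9 = -26
v=0: %3==0, count = (-26)-0 = -26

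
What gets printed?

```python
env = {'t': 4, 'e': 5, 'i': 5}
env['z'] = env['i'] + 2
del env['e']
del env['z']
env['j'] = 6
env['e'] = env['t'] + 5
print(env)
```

env['z'] = env['i']+2 = 7 → {'t': 4, 'e': 5, 'i': 5, 'z': 7}
del 'e' → {'t': 4, 'i': 5, 'z': 7}
del 'z' → {'t': 4, 'i': 5}
env['j'] = 6 → {'t': 4, 'i': 5, 'j': 6}
env['e'] = env['t']+5 = 9 → {'t': 4, 'i': 5, 'j': 6, 'e': 9}

{'t': 4, 'i': 5, 'j': 6, 'e': 9}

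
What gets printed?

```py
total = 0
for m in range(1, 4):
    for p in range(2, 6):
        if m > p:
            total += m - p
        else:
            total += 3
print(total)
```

m=1,p=2: not 1>2, total = 0+3 = 3
m=1,p=3: not 1>3, total = 3+3 = 6
m=1,p=4: not 1>4, total = 6+3 = 9
m=1,p=5: not 1>5, total = 9+3 = 12
m=2,p=2: not 2>2, total = 12+3 = 15
m=2,p=3: not 2>3, total = 15+3 = 18
m=2,p=4: not 2>4, total = 18+3 = 21
m=2,p=5: not 2>5, total = 21+3 = 24
m=3,p=2: 3>2, total = 24+1 = 25
m=3,p=3: not 3>3, total = 25+3 = 28
m=3,p=4: not 3>4, total = 28+3 = 31
m=3,p=5: not 3>5, total = 31+3 = 34

34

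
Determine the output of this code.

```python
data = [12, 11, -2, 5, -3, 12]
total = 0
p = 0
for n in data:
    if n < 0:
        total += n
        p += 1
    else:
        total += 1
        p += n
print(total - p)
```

-43

n=12: not <0, total = 0+1 = 1; p=12
n=11: not <0, total = 1+1 = 2; p=23
n=-2: <0, total = 2+(-2) = 0; p=24
n=5: not <0, total = 0+1 = 1; p=29
n=-3: <0, total = 1+(-3) = -2; p=30
n=12: not <0, total = (-2)+1 = -1; p=42
total-p = (-1)-42 = -43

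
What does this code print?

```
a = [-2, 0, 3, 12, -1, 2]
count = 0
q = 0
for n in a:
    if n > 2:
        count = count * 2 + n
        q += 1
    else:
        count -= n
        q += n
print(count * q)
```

25

n=-2: not >2, count = 0-(-2) = 2; q=-2
n=0: not >2, count = 2-0 = 2; q=-2
n=3: >2, count = 2*2+3 = 7; q=-1
n=12: >2, count = 7*2+12 = 26; q=0
n=-1: not >2, count = 26-(-1) = 27; q=-1
n=2: not >2, count = 27-2 = 25; q=1
count*q = 25*1 = 25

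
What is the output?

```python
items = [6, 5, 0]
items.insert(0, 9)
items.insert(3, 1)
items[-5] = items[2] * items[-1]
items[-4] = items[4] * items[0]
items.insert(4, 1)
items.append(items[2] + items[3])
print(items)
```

[0, 0, 5, 1, 1, 0, 6]

insert 9 at 0 → [9, 6, 5, 0]
insert 1 at 3 → [9, 6, 5, 1, 0]
items[-5] = items[2]*items[-1] = 5*0 = 0 → [0, 6, 5, 1, 0]
items[-4] = items[4]*items[0] = 0*0 = 0 → [0, 0, 5, 1, 0]
insert 1 at 4 → [0, 0, 5, 1, 1, 0]
append items[2]+items[3] = 5+1 = 6 → [0, 0, 5, 1, 1, 0, 6]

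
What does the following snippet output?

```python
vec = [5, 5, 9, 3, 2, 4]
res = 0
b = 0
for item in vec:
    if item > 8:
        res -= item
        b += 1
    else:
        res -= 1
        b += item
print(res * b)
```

item=5: not >8, res = 0-1 = -1; b=5
item=5: not >8, res = (-1)-1 = -2; b=10
item=9: >8, res = (-2)-9 = -11; b=11
item=3: not >8, res = (-11)-1 = -12; b=14
item=2: not >8, res = (-12)-1 = -13; b=16
item=4: not >8, res = (-13)-1 = -14; b=20
res*b = (-14)*20 = -280

-280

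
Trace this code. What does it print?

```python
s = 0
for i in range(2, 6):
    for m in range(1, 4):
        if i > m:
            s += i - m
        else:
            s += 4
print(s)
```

i=2,m=1: 2>1, s = 0+1 = 1
i=2,m=2: not 2>2, s = 1+4 = 5
i=2,m=3: not 2>3, s = 5+4 = 9
i=3,m=1: 3>1, s = 9+2 = 11
i=3,m=2: 3>2, s = 11+1 = 12
i=3,m=3: not 3>3, s = 12+4 = 16
i=4,m=1: 4>1, s = 16+3 = 19
i=4,m=2: 4>2, s = 19+2 = 21
i=4,m=3: 4>3, s = 21+1 = 22
i=5,m=1: 5>1, s = 22+4 = 26
i=5,m=2: 5>2, s = 26+3 = 29
i=5,m=3: 5>3, s = 29+2 = 31

31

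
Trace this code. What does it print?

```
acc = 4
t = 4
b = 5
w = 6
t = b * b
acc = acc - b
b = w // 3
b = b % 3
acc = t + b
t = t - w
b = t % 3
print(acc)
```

t = 5*5 = 25
acc = 4-5 = -1
b = 6//3 = 2
b = 2%3 = 2
acc = 25+2 = 27
t = 25-6 = 19
b = 19%3 = 1

27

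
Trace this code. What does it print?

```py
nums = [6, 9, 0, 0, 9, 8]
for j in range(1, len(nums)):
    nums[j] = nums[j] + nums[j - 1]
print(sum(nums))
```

j=1: nums[1] = 9+6 = 15 → [6, 15, 0, 0, 9, 8]
j=2: nums[2] = 0+15 = 15 → [6, 15, 15, 0, 9, 8]
j=3: nums[3] = 0+15 = 15 → [6, 15, 15, 15, 9, 8]
j=4: nums[4] = 9+15 = 24 → [6, 15, 15, 15, 24, 8]
j=5: nums[5] = 8+24 = 32 → [6, 15, 15, 15, 24, 32]
sum = 107

107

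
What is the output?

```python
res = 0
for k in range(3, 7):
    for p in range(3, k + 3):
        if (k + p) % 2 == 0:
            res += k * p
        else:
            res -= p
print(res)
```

k=3,p=3: even sum, res = 0+9 = 9
k=3,p=4: odd sum, res = 9-4 = 5
k=3,p=5: even sum, res = 5+15 = 20
k=4,p=3: odd sum, res = 20-3 = 17
k=4,p=4: even sum, res = 17+16 = 33
k=4,p=5: odd sum, res = 33-5 = 28
k=4,p=6: even sum, res = 28+24 = 52
k=5,p=3: even sum, res = 52+15 = 67
k=5,p=4: odd sum, res = 67-4 = 63
k=5,p=5: even sum, res = 63+25 = 88
k=5,p=6: odd sum, res = 88-6 = 82
k=5,p=7: even sum, res = 82+35 = 117
k=6,p=3: odd sum, res = 117-3 = 114
k=6,p=4: even sum, res = 114+24 = 138
k=6,p=5: odd sum, res = 138-5 = 133
k=6,p=6: even sum, res = 133+36 = 169
k=6,p=7: odd sum, res = 169-7 = 162
k=6,p=8: even sum, res = 162+48 = 210

210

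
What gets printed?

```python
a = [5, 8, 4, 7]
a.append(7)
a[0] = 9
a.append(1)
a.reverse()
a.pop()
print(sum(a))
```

append 7 → [5, 8, 4, 7, 7]
a[0] = 9 → [9, 8, 4, 7, 7]
append 1 → [9, 8, 4, 7, 7, 1]
reverse → [1, 7, 7, 4, 8, 9]
pop() removes 9 → [1, 7, 7, 4, 8]
sum = 27

27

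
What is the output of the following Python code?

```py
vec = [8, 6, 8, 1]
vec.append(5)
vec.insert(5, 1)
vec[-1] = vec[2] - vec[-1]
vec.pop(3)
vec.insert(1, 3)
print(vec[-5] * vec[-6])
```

24

append 5 → [8, 6, 8, 1, 5]
insert 1 at 5 → [8, 6, 8, 1, 5, 1]
vec[-1] = vec[2]-vec[-1] = 8-1 = 7 → [8, 6, 8, 1, 5, 7]
pop(3) removes 1 → [8, 6, 8, 5, 7]
insert 3 at 1 → [8, 3, 6, 8, 5, 7]
vec[-5]*vec[-6] = 3*8 = 24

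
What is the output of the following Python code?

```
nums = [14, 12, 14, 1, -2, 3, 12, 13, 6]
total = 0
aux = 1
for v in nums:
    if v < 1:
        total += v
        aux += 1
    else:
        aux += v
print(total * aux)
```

v=14: not <1; aux=15
v=12: not <1; aux=27
v=14: not <1; aux=41
v=1: not <1; aux=42
v=-2: <1, total = 0+(-2) = -2; aux=43
v=3: not <1; aux=46
v=12: not <1; aux=58
v=13: not <1; aux=71
v=6: not <1; aux=77
total*aux = (-2)*77 = -154

-154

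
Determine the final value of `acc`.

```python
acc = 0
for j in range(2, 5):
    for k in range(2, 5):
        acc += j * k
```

j=2,k=2: acc = 0+4 = 4
j=2,k=3: acc = 4+6 = 10
j=2,k=4: acc = 10+8 = 18
j=3,k=2: acc = 18+6 = 24
j=3,k=3: acc = 24+9 = 33
j=3,k=4: acc = 33+12 = 45
j=4,k=2: acc = 45+8 = 53
j=4,k=3: acc = 53+12 = 65
j=4,k=4: acc = 65+16 = 81

81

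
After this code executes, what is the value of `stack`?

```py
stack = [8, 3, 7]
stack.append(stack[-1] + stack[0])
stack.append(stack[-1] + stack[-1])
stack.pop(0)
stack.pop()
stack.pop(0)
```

[7, 15]

append stack[-1]+stack[0] = 7+8 = 15 → [8, 3, 7, 15]
append stack[-1]+stack[-1] = 15+15 = 30 → [8, 3, 7, 15, 30]
pop(0) removes 8 → [3, 7, 15, 30]
pop() removes 30 → [3, 7, 15]
pop(0) removes 3 → [7, 15]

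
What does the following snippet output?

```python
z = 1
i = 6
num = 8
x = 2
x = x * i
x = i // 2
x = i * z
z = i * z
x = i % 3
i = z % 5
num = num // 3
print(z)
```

x = 2*6 = 12
x = 6//2 = 3
x = 6*1 = 6
z = 6*1 = 6
x = 6%3 = 0
i = 6%5 = 1
num = 8//3 = 2

6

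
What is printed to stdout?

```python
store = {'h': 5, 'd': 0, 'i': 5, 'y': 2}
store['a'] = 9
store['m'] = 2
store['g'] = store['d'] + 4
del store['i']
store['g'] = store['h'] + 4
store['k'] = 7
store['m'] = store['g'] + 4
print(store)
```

{'h': 5, 'd': 0, 'y': 2, 'a': 9, 'm': 13, 'g': 9, 'k': 7}

store['a'] = 9 → {'h': 5, 'd': 0, 'i': 5, 'y': 2, 'a': 9}
store['m'] = 2 → {'h': 5, 'd': 0, 'i': 5, 'y': 2, 'a': 9, 'm': 2}
store['g'] = store['d']+4 = 4 → {'h': 5, 'd': 0, 'i': 5, 'y': 2, 'a': 9, 'm': 2, 'g': 4}
del 'i' → {'h': 5, 'd': 0, 'y': 2, 'a': 9, 'm': 2, 'g': 4}
store['g'] = store['h']+4 = 9 → {'h': 5, 'd': 0, 'y': 2, 'a': 9, 'm': 2, 'g': 9}
store['k'] = 7 → {'h': 5, 'd': 0, 'y': 2, 'a': 9, 'm': 2, 'g': 9, 'k': 7}
store['m'] = store['g']+4 = 13 → {'h': 5, 'd': 0, 'y': 2, 'a': 9, 'm': 13, 'g': 9, 'k': 7}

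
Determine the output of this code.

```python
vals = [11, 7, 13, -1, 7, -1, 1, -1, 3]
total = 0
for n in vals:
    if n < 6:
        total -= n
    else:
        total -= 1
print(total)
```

-5

n=11: not <6, total = 0-1 = -1
n=7: not <6, total = (-1)-1 = -2
n=13: not <6, total = (-2)-1 = -3
n=-1: <6, total = (-3)-(-1) = -2
n=7: not <6, total = (-2)-1 = -3
n=-1: <6, total = (-3)-(-1) = -2
n=1: <6, total = (-2)-1 = -3
n=-1: <6, total = (-3)-(-1) = -2
n=3: <6, total = (-2)-3 = -5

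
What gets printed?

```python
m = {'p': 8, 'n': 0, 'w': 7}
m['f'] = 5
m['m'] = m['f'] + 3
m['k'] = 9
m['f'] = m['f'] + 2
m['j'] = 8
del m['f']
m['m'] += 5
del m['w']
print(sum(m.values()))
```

m['f'] = 5 → {'p': 8, 'n': 0, 'w': 7, 'f': 5}
m['m'] = m['f']+3 = 8 → {'p': 8, 'n': 0, 'w': 7, 'f': 5, 'm': 8}
m['k'] = 9 → {'p': 8, 'n': 0, 'w': 7, 'f': 5, 'm': 8, 'k': 9}
m['f'] = m['f']+2 = 7 → {'p': 8, 'n': 0, 'w': 7, 'f': 7, 'm': 8, 'k': 9}
m['j'] = 8 → {'p': 8, 'n': 0, 'w': 7, 'f': 7, 'm': 8, 'k': 9, 'j': 8}
del 'f' → {'p': 8, 'n': 0, 'w': 7, 'm': 8, 'k': 9, 'j': 8}
m['m'] = 8+5 = 13 → {'p': 8, 'n': 0, 'w': 7, 'm': 13, 'k': 9, 'j': 8}
del 'w' → {'p': 8, 'n': 0, 'm': 13, 'k': 9, 'j': 8}
sum of values = 38

38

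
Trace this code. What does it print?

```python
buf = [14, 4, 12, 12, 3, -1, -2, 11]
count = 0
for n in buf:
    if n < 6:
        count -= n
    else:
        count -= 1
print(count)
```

n=14: not <6, count = 0-1 = -1
n=4: <6, count = (-1)-4 = -5
n=12: not <6, count = (-5)-1 = -6
n=12: not <6, count = (-6)-1 = -7
n=3: <6, count = (-7)-3 = -10
n=-1: <6, count = (-10)-(-1) = -9
n=-2: <6, count = (-9)-(-2) = -7
n=11: not <6, count = (-7)-1 = -8

-8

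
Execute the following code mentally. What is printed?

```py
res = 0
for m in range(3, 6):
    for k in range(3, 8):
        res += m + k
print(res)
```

m=3,k=3: res = 0+6 = 6
m=3,k=4: res = 6+7 = 13
m=3,k=5: res = 13+8 = 21
m=3,k=6: res = 21+9 = 30
m=3,k=7: res = 30+10 = 40
m=4,k=3: res = 40+7 = 47
m=4,k=4: res = 47+8 = 55
m=4,k=5: res = 55+9 = 64
m=4,k=6: res = 64+10 = 74
m=4,k=7: res = 74+11 = 85
m=5,k=3: res = 85+8 = 93
m=5,k=4: res = 93+9 = 102
m=5,k=5: res = 102+10 = 112
m=5,k=6: res = 112+11 = 123
m=5,k=7: res = 123+12 = 135

135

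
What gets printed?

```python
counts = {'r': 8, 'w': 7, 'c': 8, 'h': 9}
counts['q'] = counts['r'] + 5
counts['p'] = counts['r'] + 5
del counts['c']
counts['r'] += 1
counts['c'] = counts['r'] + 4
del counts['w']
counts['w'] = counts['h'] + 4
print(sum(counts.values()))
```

70

counts['q'] = counts['r']+5 = 13 → {'r': 8, 'w': 7, 'c': 8, 'h': 9, 'q': 13}
counts['p'] = counts['r']+5 = 13 → {'r': 8, 'w': 7, 'c': 8, 'h': 9, 'q': 13, 'p': 13}
del 'c' → {'r': 8, 'w': 7, 'h': 9, 'q': 13, 'p': 13}
counts['r'] = 8+1 = 9 → {'r': 9, 'w': 7, 'h': 9, 'q': 13, 'p': 13}
counts['c'] = counts['r']+4 = 13 → {'r': 9, 'w': 7, 'h': 9, 'q': 13, 'p': 13, 'c': 13}
del 'w' → {'r': 9, 'h': 9, 'q': 13, 'p': 13, 'c': 13}
counts['w'] = counts['h']+4 = 13 → {'r': 9, 'h': 9, 'q': 13, 'p': 13, 'c': 13, 'w': 13}
sum of values = 70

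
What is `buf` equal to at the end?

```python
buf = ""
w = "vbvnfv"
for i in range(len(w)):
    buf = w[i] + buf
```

'vfnvbv'

i=0: prepend 'v' → 'v'
i=1: prepend 'b' → 'bv'
i=2: prepend 'v' → 'vbv'
i=3: prepend 'n' → 'nvbv'
i=4: prepend 'f' → 'fnvbv'
i=5: prepend 'v' → 'vfnvbv'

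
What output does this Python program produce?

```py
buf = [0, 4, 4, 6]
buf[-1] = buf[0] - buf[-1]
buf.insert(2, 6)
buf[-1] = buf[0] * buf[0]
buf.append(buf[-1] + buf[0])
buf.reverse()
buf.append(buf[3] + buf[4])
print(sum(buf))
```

buf[-1] = buf[0]-buf[-1] = 0-6 = -6 → [0, 4, 4, -6]
insert 6 at 2 → [0, 4, 6, 4, -6]
buf[-1] = buf[0]*buf[0] = 0*0 = 0 → [0, 4, 6, 4, 0]
append buf[-1]+buf[0] = 0+0 = 0 → [0, 4, 6, 4, 0, 0]
reverse → [0, 0, 4, 6, 4, 0]
append buf[3]+buf[4] = 6+4 = 10 → [0, 0, 4, 6, 4, 0, 10]
sum = 24

24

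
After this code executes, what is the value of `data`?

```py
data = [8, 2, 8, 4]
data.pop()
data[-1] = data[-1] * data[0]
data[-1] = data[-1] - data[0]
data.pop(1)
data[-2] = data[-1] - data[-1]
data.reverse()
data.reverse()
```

[0, 56]

pop() removes 4 → [8, 2, 8]
data[-1] = data[-1]*data[0] = 8*8 = 64 → [8, 2, 64]
data[-1] = data[-1]-data[0] = 64-8 = 56 → [8, 2, 56]
pop(1) removes 2 → [8, 56]
data[-2] = data[-1]-data[-1] = 56-56 = 0 → [0, 56]
reverse → [56, 0]
reverse → [0, 56]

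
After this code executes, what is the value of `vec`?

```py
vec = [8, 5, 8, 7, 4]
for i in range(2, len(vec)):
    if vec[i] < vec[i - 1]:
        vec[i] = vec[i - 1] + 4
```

i=2: 8>=5, unchanged → [8, 5, 8, 7, 4]
i=3: 7<8, vec[3] = 8+4 = 12 → [8, 5, 8, 12, 4]
i=4: 4<12, vec[4] = 12+4 = 16 → [8, 5, 8, 12, 16]

[8, 5, 8, 12, 16]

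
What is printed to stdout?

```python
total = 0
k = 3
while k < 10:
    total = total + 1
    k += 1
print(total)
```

k=3: total = 0+1 = 1
k=4: total = 1+1 = 2
k=5: total = 2+1 = 3
k=6: total = 3+1 = 4
k=7: total = 4+1 = 5
k=8: total = 5+1 = 6
k=9: total = 6+1 = 7

7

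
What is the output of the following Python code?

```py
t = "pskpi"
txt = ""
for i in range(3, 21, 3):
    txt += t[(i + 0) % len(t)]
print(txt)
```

psikpp

i=3: add t[3]='p' → 'p'
i=6: add t[1]='s' → 'ps'
i=9: add t[4]='i' → 'psi'
i=12: add t[2]='k' → 'psik'
i=15: add t[0]='p' → 'psikp'
i=18: add t[3]='p' → 'psikpp'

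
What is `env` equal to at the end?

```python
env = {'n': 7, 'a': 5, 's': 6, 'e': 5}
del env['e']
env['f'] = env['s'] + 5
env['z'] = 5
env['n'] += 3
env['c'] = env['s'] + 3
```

del 'e' → {'n': 7, 'a': 5, 's': 6}
env['f'] = env['s']+5 = 11 → {'n': 7, 'a': 5, 's': 6, 'f': 11}
env['z'] = 5 → {'n': 7, 'a': 5, 's': 6, 'f': 11, 'z': 5}
env['n'] = 7+3 = 10 → {'n': 10, 'a': 5, 's': 6, 'f': 11, 'z': 5}
env['c'] = env['s']+3 = 9 → {'n': 10, 'a': 5, 's': 6, 'f': 11, 'z': 5, 'c': 9}

{'n': 10, 'a': 5, 's': 6, 'f': 11, 'z': 5, 'c': 9}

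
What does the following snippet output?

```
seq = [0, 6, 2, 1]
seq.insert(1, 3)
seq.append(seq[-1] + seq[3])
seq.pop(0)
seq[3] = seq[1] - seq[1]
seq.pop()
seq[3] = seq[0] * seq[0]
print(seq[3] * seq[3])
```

insert 3 at 1 → [0, 3, 6, 2, 1]
append seq[-1]+seq[3] = 1+2 = 3 → [0, 3, 6, 2, 1, 3]
pop(0) removes 0 → [3, 6, 2, 1, 3]
seq[3] = seq[1]-seq[1] = 6-6 = 0 → [3, 6, 2, 0, 3]
pop() removes 3 → [3, 6, 2, 0]
seq[3] = seq[0]*seq[0] = 3*3 = 9 → [3, 6, 2, 9]
seq[3]*seq[3] = 9*9 = 81

81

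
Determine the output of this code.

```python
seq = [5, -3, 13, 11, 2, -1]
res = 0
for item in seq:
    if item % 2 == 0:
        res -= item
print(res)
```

-2

item=5: not even
item=-3: not even
item=13: not even
item=11: not even
item=2: even, res = 0-2 = -2
item=-1: not even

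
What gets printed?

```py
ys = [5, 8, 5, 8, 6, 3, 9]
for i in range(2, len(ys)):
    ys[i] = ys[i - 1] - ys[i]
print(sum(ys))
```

-37

i=2: ys[2] = 8-5 = 3 → [5, 8, 3, 8, 6, 3, 9]
i=3: ys[3] = 3-8 = -5 → [5, 8, 3, -5, 6, 3, 9]
i=4: ys[4] = (-5)-6 = -11 → [5, 8, 3, -5, -11, 3, 9]
i=5: ys[5] = (-11)-3 = -14 → [5, 8, 3, -5, -11, -14, 9]
i=6: ys[6] = (-14)-9 = -23 → [5, 8, 3, -5, -11, -14, -23]
sum = -37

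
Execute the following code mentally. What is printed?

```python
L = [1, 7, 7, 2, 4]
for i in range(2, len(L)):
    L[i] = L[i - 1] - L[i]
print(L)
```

i=2: L[2] = 7-7 = 0 → [1, 7, 0, 2, 4]
i=3: L[3] = 0-2 = -2 → [1, 7, 0, -2, 4]
i=4: L[4] = (-2)-4 = -6 → [1, 7, 0, -2, -6]

[1, 7, 0, -2, -6]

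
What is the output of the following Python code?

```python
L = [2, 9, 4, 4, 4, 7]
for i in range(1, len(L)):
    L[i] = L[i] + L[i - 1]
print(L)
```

i=1: L[1] = 9+2 = 11 → [2, 11, 4, 4, 4, 7]
i=2: L[2] = 4+11 = 15 → [2, 11, 15, 4, 4, 7]
i=3: L[3] = 4+15 = 19 → [2, 11, 15, 19, 4, 7]
i=4: L[4] = 4+19 = 23 → [2, 11, 15, 19, 23, 7]
i=5: L[5] = 7+23 = 30 → [2, 11, 15, 19, 23, 30]

[2, 11, 15, 19, 23, 30]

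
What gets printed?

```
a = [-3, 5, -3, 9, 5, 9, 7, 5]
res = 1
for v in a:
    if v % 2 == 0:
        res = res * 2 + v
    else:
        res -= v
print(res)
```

-33

v=-3: not even, res = 1-(-3) = 4
v=5: not even, res = 4-5 = -1
v=-3: not even, res = (-1)-(-3) = 2
v=9: not even, res = 2-9 = -7
v=5: not even, res = (-7)-5 = -12
v=9: not even, res = (-12)-9 = -21
v=7: not even, res = (-21)-7 = -28
v=5: not even, res = (-28)-5 = -33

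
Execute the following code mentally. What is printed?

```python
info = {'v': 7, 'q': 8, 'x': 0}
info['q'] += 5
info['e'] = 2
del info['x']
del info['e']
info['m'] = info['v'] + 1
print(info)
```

info['q'] = 8+5 = 13 → {'v': 7, 'q': 13, 'x': 0}
info['e'] = 2 → {'v': 7, 'q': 13, 'x': 0, 'e': 2}
del 'x' → {'v': 7, 'q': 13, 'e': 2}
del 'e' → {'v': 7, 'q': 13}
info['m'] = info['v']+1 = 8 → {'v': 7, 'q': 13, 'm': 8}

{'v': 7, 'q': 13, 'm': 8}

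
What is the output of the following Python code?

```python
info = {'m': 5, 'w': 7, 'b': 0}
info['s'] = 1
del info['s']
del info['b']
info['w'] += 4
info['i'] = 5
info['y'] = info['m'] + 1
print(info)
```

{'m': 5, 'w': 11, 'i': 5, 'y': 6}

info['s'] = 1 → {'m': 5, 'w': 7, 'b': 0, 's': 1}
del 's' → {'m': 5, 'w': 7, 'b': 0}
del 'b' → {'m': 5, 'w': 7}
info['w'] = 7+4 = 11 → {'m': 5, 'w': 11}
info['i'] = 5 → {'m': 5, 'w': 11, 'i': 5}
info['y'] = info['m']+1 = 6 → {'m': 5, 'w': 11, 'i': 5, 'y': 6}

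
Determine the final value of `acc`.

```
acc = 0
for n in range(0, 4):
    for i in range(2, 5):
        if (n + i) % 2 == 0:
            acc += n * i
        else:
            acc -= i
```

6

n=0,i=2: even sum, acc = 0+0 = 0
n=0,i=3: odd sum, acc = 0-3 = -3
n=0,i=4: even sum, acc = (-3)+0 = -3
n=1,i=2: odd sum, acc = (-3)-2 = -5
n=1,i=3: even sum, acc = (-5)+3 = -2
n=1,i=4: odd sum, acc = (-2)-4 = -6
n=2,i=2: even sum, acc = (-6)+4 = -2
n=2,i=3: odd sum, acc = (-2)-3 = -5
n=2,i=4: even sum, acc = (-5)+8 = 3
n=3,i=2: odd sum, acc = 3-2 = 1
n=3,i=3: even sum, acc = 1+9 = 10
n=3,i=4: odd sum, acc = 10-4 = 6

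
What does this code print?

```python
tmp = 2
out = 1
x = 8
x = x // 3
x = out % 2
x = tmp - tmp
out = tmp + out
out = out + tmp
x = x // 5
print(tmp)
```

x = 8//3 = 2
x = 1%2 = 1
x = 2-2 = 0
out = 2+1 = 3
out = 3+2 = 5
x = 0//5 = 0

2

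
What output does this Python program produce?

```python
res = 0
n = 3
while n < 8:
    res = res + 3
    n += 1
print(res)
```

n=3: res = 0+3 = 3
n=4: res = 3+3 = 6
n=5: res = 6+3 = 9
n=6: res = 9+3 = 12
n=7: res = 12+3 = 15

15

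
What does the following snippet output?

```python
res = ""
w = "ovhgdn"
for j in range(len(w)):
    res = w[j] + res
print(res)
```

ndghvo

j=0: prepend 'o' → 'o'
j=1: prepend 'v' → 'vo'
j=2: prepend 'h' → 'hvo'
j=3: prepend 'g' → 'ghvo'
j=4: prepend 'd' → 'dghvo'
j=5: prepend 'n' → 'ndghvo'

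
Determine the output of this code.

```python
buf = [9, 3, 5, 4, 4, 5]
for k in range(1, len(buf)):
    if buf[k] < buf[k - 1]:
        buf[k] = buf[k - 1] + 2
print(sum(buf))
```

k=1: 3<9, buf[1] = 9+2 = 11 → [9, 11, 5, 4, 4, 5]
k=2: 5<11, buf[2] = 11+2 = 13 → [9, 11, 13, 4, 4, 5]
k=3: 4<13, buf[3] = 13+2 = 15 → [9, 11, 13, 15, 4, 5]
k=4: 4<15, buf[4] = 15+2 = 17 → [9, 11, 13, 15, 17, 5]
k=5: 5<17, buf[5] = 17+2 = 19 → [9, 11, 13, 15, 17, 19]
sum = 84

84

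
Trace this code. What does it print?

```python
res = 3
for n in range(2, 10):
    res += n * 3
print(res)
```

135

n=2: res = 3+2*3 = 9
n=3: res = 9+3*3 = 18
n=4: res = 18+4*3 = 30
n=5: res = 30+5*3 = 45
n=6: res = 45+6*3 = 63
n=7: res = 63+7*3 = 84
n=8: res = 84+8*3 = 108
n=9: res = 108+9*3 = 135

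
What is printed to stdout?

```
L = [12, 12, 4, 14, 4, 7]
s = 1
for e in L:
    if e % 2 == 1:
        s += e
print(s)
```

e=12: not odd
e=12: not odd
e=4: not odd
e=14: not odd
e=4: not odd
e=7: odd, s = 1+7 = 8

8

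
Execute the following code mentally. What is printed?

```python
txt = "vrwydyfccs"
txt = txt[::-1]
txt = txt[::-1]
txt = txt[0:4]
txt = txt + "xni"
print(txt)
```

vrwyxni

reverse → 'sccfydywrv'
reverse → 'vrwydyfccs'
slice [0:4] → 'vrwy'
+ 'xni' → 'vrwyxni'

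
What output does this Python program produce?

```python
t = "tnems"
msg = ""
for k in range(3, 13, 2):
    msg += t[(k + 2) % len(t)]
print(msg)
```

tesnm

k=3: add t[0]='t' → 't'
k=5: add t[2]='e' → 'te'
k=7: add t[4]='s' → 'tes'
k=9: add t[1]='n' → 'tesn'
k=11: add t[3]='m' → 'tesnm'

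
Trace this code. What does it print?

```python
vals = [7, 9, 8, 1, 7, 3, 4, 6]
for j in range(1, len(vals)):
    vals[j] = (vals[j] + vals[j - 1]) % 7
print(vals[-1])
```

j=1: vals[1] = (9+7)%7 = 2 → [7, 2, 8, 1, 7, 3, 4, 6]
j=2: vals[2] = (8+2)%7 = 3 → [7, 2, 3, 1, 7, 3, 4, 6]
j=3: vals[3] = (1+3)%7 = 4 → [7, 2, 3, 4, 7, 3, 4, 6]
j=4: vals[4] = (7+4)%7 = 4 → [7, 2, 3, 4, 4, 3, 4, 6]
j=5: vals[5] = (3+4)%7 = 0 → [7, 2, 3, 4, 4, 0, 4, 6]
j=6: vals[6] = (4+0)%7 = 4 → [7, 2, 3, 4, 4, 0, 4, 6]
j=7: vals[7] = (6+4)%7 = 3 → [7, 2, 3, 4, 4, 0, 4, 3]

3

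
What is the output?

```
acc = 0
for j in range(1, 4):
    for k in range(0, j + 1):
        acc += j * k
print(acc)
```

25

j=1,k=0: acc = 0+0 = 0
j=1,k=1: acc = 0+1 = 1
j=2,k=0: acc = 1+0 = 1
j=2,k=1: acc = 1+2 = 3
j=2,k=2: acc = 3+4 = 7
j=3,k=0: acc = 7+0 = 7
j=3,k=1: acc = 7+3 = 10
j=3,k=2: acc = 10+6 = 16
j=3,k=3: acc = 16+9 = 25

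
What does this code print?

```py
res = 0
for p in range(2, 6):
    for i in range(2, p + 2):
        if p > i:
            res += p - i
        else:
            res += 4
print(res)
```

p=2,i=2: not 2>2, res = 0+4 = 4
p=2,i=3: not 2>3, res = 4+4 = 8
p=3,i=2: 3>2, res = 8+1 = 9
p=3,i=3: not 3>3, res = 9+4 = 13
p=3,i=4: not 3>4, res = 13+4 = 17
p=4,i=2: 4>2, res = 17+2 = 19
p=4,i=3: 4>3, res = 19+1 = 20
p=4,i=4: not 4>4, res = 20+4 = 24
p=4,i=5: not 4>5, res = 24+4 = 28
p=5,i=2: 5>2, res = 28+3 = 31
p=5,i=3: 5>3, res = 31+2 = 33
p=5,i=4: 5>4, res = 33+1 = 34
p=5,i=5: not 5>5, res = 34+4 = 38
p=5,i=6: not 5>6, res = 38+4 = 42

42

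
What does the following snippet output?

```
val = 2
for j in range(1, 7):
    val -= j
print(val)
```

j=1: val = 2-1 = 1
j=2: val = 1-2 = -1
j=3: val = (-1)-3 = -4
j=4: val = (-4)-4 = -8
j=5: val = (-8)-5 = -13
j=6: val = (-13)-6 = -19

-19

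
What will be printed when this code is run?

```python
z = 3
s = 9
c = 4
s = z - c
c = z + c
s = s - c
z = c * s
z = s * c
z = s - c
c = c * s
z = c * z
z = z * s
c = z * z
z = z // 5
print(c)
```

45158400

s = 3-4 = -1
c = 3+4 = 7
s = (-1)-7 = -8
z = 7*(-8) = -56
z = (-8)*7 = -56
z = (-8)-7 = -15
c = 7*(-8) = -56
z = (-56)*(-15) = 840
z = 840*(-8) = -6720
c = (-6720)*(-6720) = 45158400
z = (-6720)//5 = -1344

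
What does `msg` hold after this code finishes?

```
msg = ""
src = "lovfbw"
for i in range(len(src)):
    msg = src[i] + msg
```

'wbfvol'

i=0: prepend 'l' → 'l'
i=1: prepend 'o' → 'ol'
i=2: prepend 'v' → 'vol'
i=3: prepend 'f' → 'fvol'
i=4: prepend 'b' → 'bfvol'
i=5: prepend 'w' → 'wbfvol'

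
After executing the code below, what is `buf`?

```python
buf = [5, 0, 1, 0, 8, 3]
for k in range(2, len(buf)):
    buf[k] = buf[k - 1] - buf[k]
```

k=2: buf[2] = 0-1 = -1 → [5, 0, -1, 0, 8, 3]
k=3: buf[3] = (-1)-0 = -1 → [5, 0, -1, -1, 8, 3]
k=4: buf[4] = (-1)-8 = -9 → [5, 0, -1, -1, -9, 3]
k=5: buf[5] = (-9)-3 = -12 → [5, 0, -1, -1, -9, -12]

[5, 0, -1, -1, -9, -12]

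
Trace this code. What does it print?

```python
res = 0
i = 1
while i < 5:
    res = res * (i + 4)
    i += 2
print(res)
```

0

i=1: res = 0*5 = 0
i=3: res = 0*7 = 0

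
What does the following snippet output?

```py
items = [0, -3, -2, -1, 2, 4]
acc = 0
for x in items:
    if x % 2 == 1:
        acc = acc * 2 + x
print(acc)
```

-7

x=0: not odd
x=-3: odd, acc = 0*2+(-3) = -3
x=-2: not odd
x=-1: odd, acc = (-3)*2+(-1) = -7
x=2: not odd
x=4: not odd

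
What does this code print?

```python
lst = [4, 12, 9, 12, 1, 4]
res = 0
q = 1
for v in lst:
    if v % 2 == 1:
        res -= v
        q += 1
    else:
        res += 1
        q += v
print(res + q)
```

29

v=4: not odd, res = 0+1 = 1; q=5
v=12: not odd, res = 1+1 = 2; q=17
v=9: odd, res = 2-9 = -7; q=18
v=12: not odd, res = (-7)+1 = -6; q=30
v=1: odd, res = (-6)-1 = -7; q=31
v=4: not odd, res = (-7)+1 = -6; q=35
res+q = (-6)+35 = 29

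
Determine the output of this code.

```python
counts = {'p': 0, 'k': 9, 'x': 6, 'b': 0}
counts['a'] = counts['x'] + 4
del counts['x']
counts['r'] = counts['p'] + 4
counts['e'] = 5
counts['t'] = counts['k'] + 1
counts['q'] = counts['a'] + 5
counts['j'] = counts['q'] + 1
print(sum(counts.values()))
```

counts['a'] = counts['x']+4 = 10 → {'p': 0, 'k': 9, 'x': 6, 'b': 0, 'a': 10}
del 'x' → {'p': 0, 'k': 9, 'b': 0, 'a': 10}
counts['r'] = counts['p']+4 = 4 → {'p': 0, 'k': 9, 'b': 0, 'a': 10, 'r': 4}
counts['e'] = 5 → {'p': 0, 'k': 9, 'b': 0, 'a': 10, 'r': 4, 'e': 5}
counts['t'] = counts['k']+1 = 10 → {'p': 0, 'k': 9, 'b': 0, 'a': 10, 'r': 4, 'e': 5, 't': 10}
counts['q'] = counts['a']+5 = 15 → {'p': 0, 'k': 9, 'b': 0, 'a': 10, 'r': 4, 'e': 5, 't': 10, 'q': 15}
counts['j'] = counts['q']+1 = 16 → {'p': 0, 'k': 9, 'b': 0, 'a': 10, 'r': 4, 'e': 5, 't': 10, 'q': 15, 'j': 16}
sum of values = 69

69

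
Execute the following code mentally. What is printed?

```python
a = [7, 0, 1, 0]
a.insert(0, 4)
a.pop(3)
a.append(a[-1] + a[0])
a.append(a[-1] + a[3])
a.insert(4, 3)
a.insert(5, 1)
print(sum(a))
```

insert 4 at 0 → [4, 7, 0, 1, 0]
pop(3) removes 1 → [4, 7, 0, 0]
append a[-1]+a[0] = 0+4 = 4 → [4, 7, 0, 0, 4]
append a[-1]+a[3] = 4+0 = 4 → [4, 7, 0, 0, 4, 4]
insert 3 at 4 → [4, 7, 0, 0, 3, 4, 4]
insert 1 at 5 → [4, 7, 0, 0, 3, 1, 4, 4]
sum = 23

23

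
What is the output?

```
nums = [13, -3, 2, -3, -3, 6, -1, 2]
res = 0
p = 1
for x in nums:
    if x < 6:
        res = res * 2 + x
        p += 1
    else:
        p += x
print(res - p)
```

x=13: not <6; p=14
x=-3: <6, res = 0*2+(-3) = -3; p=15
x=2: <6, res = (-3)*2+2 = -4; p=16
x=-3: <6, res = (-4)*2+(-3) = -11; p=17
x=-3: <6, res = (-11)*2+(-3) = -25; p=18
x=6: not <6; p=24
x=-1: <6, res = (-25)*2+(-1) = -51; p=25
x=2: <6, res = (-51)*2+2 = -100; p=26
res-p = (-100)-26 = -126

-126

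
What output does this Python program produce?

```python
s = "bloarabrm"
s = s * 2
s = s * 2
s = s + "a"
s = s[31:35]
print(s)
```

repeat ×2 → 'bloarabrmbloarabrm'
repeat ×2 → 'bloarabrmbloarabrmbloarabrmbloarabrm'
+ 'a' → 'bloarabrmbloarabrmbloarabrmbloarabrma'
slice [31:35] → 'rabr'

rabr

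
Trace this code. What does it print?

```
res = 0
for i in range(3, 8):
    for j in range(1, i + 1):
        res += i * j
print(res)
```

455

i=3,j=1: res = 0+3 = 3
i=3,j=2: res = 3+6 = 9
i=3,j=3: res = 9+9 = 18
i=4,j=1: res = 18+4 = 22
i=4,j=2: res = 22+8 = 30
i=4,j=3: res = 30+12 = 42
i=4,j=4: res = 42+16 = 58
i=5,j=1: res = 58+5 = 63
i=5,j=2: res = 63+10 = 73
i=5,j=3: res = 73+15 = 88
i=5,j=4: res = 88+20 = 108
i=5,j=5: res = 108+25 = 133
i=6,j=1: res = 133+6 = 139
i=6,j=2: res = 139+12 = 151
i=6,j=3: res = 151+18 = 169
i=6,j=4: res = 169+24 = 193
i=6,j=5: res = 193+30 = 223
i=6,j=6: res = 223+36 = 259
i=7,j=1: res = 259+7 = 266
i=7,j=2: res = 266+14 = 280
i=7,j=3: res = 280+21 = 301
i=7,j=4: res = 301+28 = 329
i=7,j=5: res = 329+35 = 364
i=7,j=6: res = 364+42 = 406
i=7,j=7: res = 406+49 = 455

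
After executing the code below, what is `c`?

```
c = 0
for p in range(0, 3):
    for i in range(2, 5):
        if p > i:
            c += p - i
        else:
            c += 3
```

27

p=0,i=2: not 0>2, c = 0+3 = 3
p=0,i=3: not 0>3, c = 3+3 = 6
p=0,i=4: not 0>4, c = 6+3 = 9
p=1,i=2: not 1>2, c = 9+3 = 12
p=1,i=3: not 1>3, c = 12+3 = 15
p=1,i=4: not 1>4, c = 15+3 = 18
p=2,i=2: not 2>2, c = 18+3 = 21
p=2,i=3: not 2>3, c = 21+3 = 24
p=2,i=4: not 2>4, c = 24+3 = 27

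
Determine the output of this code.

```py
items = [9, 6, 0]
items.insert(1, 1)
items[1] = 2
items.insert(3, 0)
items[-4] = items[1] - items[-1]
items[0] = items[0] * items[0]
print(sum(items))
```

89

insert 1 at 1 → [9, 1, 6, 0]
items[1] = 2 → [9, 2, 6, 0]
insert 0 at 3 → [9, 2, 6, 0, 0]
items[-4] = items[1]-items[-1] = 2-0 = 2 → [9, 2, 6, 0, 0]
items[0] = items[0]*items[0] = 9*9 = 81 → [81, 2, 6, 0, 0]
sum = 89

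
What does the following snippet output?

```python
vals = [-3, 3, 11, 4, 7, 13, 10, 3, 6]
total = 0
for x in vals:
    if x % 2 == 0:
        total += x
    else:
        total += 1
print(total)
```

26

x=-3: not even, total = 0+1 = 1
x=3: not even, total = 1+1 = 2
x=11: not even, total = 2+1 = 3
x=4: even, total = 3+4 = 7
x=7: not even, total = 7+1 = 8
x=13: not even, total = 8+1 = 9
x=10: even, total = 9+10 = 19
x=3: not even, total = 19+1 = 20
x=6: even, total = 20+6 = 26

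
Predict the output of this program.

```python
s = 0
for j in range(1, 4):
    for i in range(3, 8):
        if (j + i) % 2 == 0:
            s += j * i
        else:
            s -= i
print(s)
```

45

j=1,i=3: even sum, s = 0+3 = 3
j=1,i=4: odd sum, s = 3-4 = -1
j=1,i=5: even sum, s = (-1)+5 = 4
j=1,i=6: odd sum, s = 4-6 = -2
j=1,i=7: even sum, s = (-2)+7 = 5
j=2,i=3: odd sum, s = 5-3 = 2
j=2,i=4: even sum, s = 2+8 = 10
j=2,i=5: odd sum, s = 10-5 = 5
j=2,i=6: even sum, s = 5+12 = 17
j=2,i=7: odd sum, s = 17-7 = 10
j=3,i=3: even sum, s = 10+9 = 19
j=3,i=4: odd sum, s = 19-4 = 15
j=3,i=5: even sum, s = 15+15 = 30
j=3,i=6: odd sum, s = 30-6 = 24
j=3,i=7: even sum, s = 24+21 = 45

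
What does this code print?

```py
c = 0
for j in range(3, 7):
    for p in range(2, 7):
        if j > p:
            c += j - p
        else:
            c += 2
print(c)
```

j=3,p=2: 3>2, c = 0+1 = 1
j=3,p=3: not 3>3, c = 1+2 = 3
j=3,p=4: not 3>4, c = 3+2 = 5
j=3,p=5: not 3>5, c = 5+2 = 7
j=3,p=6: not 3>6, c = 7+2 = 9
j=4,p=2: 4>2, c = 9+2 = 11
j=4,p=3: 4>3, c = 11+1 = 12
j=4,p=4: not 4>4, c = 12+2 = 14
j=4,p=5: not 4>5, c = 14+2 = 16
j=4,p=6: not 4>6, c = 16+2 = 18
j=5,p=2: 5>2, c = 18+3 = 21
j=5,p=3: 5>3, c = 21+2 = 23
j=5,p=4: 5>4, c = 23+1 = 24
j=5,p=5: not 5>5, c = 24+2 = 26
j=5,p=6: not 5>6, c = 26+2 = 28
j=6,p=2: 6>2, c = 28+4 = 32
j=6,p=3: 6>3, c = 32+3 = 35
j=6,p=4: 6>4, c = 35+2 = 37
j=6,p=5: 6>5, c = 37+1 = 38
j=6,p=6: not 6>6, c = 38+2 = 40

40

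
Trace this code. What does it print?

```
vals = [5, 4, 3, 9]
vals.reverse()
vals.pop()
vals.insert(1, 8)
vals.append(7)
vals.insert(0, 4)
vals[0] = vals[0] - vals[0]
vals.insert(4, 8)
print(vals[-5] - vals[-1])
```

reverse → [9, 3, 4, 5]
pop() removes 5 → [9, 3, 4]
insert 8 at 1 → [9, 8, 3, 4]
append 7 → [9, 8, 3, 4, 7]
insert 4 at 0 → [4, 9, 8, 3, 4, 7]
vals[0] = vals[0]-vals[0] = 4-4 = 0 → [0, 9, 8, 3, 4, 7]
insert 8 at 4 → [0, 9, 8, 3, 8, 4, 7]
vals[-5]-vals[-1] = 8-7 = 1

1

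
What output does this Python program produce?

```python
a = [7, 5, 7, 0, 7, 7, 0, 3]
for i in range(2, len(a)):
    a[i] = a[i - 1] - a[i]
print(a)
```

i=2: a[2] = 5-7 = -2 → [7, 5, -2, 0, 7, 7, 0, 3]
i=3: a[3] = (-2)-0 = -2 → [7, 5, -2, -2, 7, 7, 0, 3]
i=4: a[4] = (-2)-7 = -9 → [7, 5, -2, -2, -9, 7, 0, 3]
i=5: a[5] = (-9)-7 = -16 → [7, 5, -2, -2, -9, -16, 0, 3]
i=6: a[6] = (-16)-0 = -16 → [7, 5, -2, -2, -9, -16, -16, 3]
i=7: a[7] = (-16)-3 = -19 → [7, 5, -2, -2, -9, -16, -16, -19]

[7, 5, -2, -2, -9, -16, -16, -19]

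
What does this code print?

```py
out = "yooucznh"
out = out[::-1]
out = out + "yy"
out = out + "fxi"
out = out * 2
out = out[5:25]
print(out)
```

ooyyyfxihnzcuooyyyfx

reverse → 'hnzcuooy'
+ 'yy' → 'hnzcuooyyy'
+ 'fxi' → 'hnzcuooyyyfxi'
repeat ×2 → 'hnzcuooyyyfxihnzcuooyyyfxi'
slice [5:25] → 'ooyyyfxihnzcuooyyyfx'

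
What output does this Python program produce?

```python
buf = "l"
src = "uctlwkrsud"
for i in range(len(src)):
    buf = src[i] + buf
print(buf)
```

i=0: prepend 'u' → 'ul'
i=1: prepend 'c' → 'cul'
i=2: prepend 't' → 'tcul'
i=3: prepend 'l' → 'ltcul'
i=4: prepend 'w' → 'wltcul'
i=5: prepend 'k' → 'kwltcul'
i=6: prepend 'r' → 'rkwltcul'
i=7: prepend 's' → 'srkwltcul'
i=8: prepend 'u' → 'usrkwltcul'
i=9: prepend 'd' → 'dusrkwltcul'

dusrkwltcul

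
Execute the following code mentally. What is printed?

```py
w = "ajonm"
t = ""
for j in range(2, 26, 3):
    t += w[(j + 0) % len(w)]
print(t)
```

j=2: add w[2]='o' → 'o'
j=5: add w[0]='a' → 'oa'
j=8: add w[3]='n' → 'oan'
j=11: add w[1]='j' → 'oanj'
j=14: add w[4]='m' → 'oanjm'
j=17: add w[2]='o' → 'oanjmo'
j=20: add w[0]='a' → 'oanjmoa'
j=23: add w[3]='n' → 'oanjmoan'

oanjmoan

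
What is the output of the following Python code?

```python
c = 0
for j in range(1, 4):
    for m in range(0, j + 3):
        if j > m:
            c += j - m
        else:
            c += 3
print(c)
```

j=1,m=0: 1>0, c = 0+1 = 1
j=1,m=1: not 1>1, c = 1+3 = 4
j=1,m=2: not 1>2, c = 4+3 = 7
j=1,m=3: not 1>3, c = 7+3 = 10
j=2,m=0: 2>0, c = 10+2 = 12
j=2,m=1: 2>1, c = 12+1 = 13
j=2,m=2: not 2>2, c = 13+3 = 16
j=2,m=3: not 2>3, c = 16+3 = 19
j=2,m=4: not 2>4, c = 19+3 = 22
j=3,m=0: 3>0, c = 22+3 = 25
j=3,m=1: 3>1, c = 25+2 = 27
j=3,m=2: 3>2, c = 27+1 = 28
j=3,m=3: not 3>3, c = 28+3 = 31
j=3,m=4: not 3>4, c = 31+3 = 34
j=3,m=5: not 3>5, c = 34+3 = 37

37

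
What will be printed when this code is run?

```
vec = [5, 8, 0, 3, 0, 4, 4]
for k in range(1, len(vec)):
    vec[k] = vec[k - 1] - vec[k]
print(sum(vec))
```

-37

k=1: vec[1] = 5-8 = -3 → [5, -3, 0, 3, 0, 4, 4]
k=2: vec[2] = (-3)-0 = -3 → [5, -3, -3, 3, 0, 4, 4]
k=3: vec[3] = (-3)-3 = -6 → [5, -3, -3, -6, 0, 4, 4]
k=4: vec[4] = (-6)-0 = -6 → [5, -3, -3, -6, -6, 4, 4]
k=5: vec[5] = (-6)-4 = -10 → [5, -3, -3, -6, -6, -10, 4]
k=6: vec[6] = (-10)-4 = -14 → [5, -3, -3, -6, -6, -10, -14]
sum = -37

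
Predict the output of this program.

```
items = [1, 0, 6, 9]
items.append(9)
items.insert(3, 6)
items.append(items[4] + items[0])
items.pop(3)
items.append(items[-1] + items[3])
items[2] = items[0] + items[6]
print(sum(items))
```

append 9 → [1, 0, 6, 9, 9]
insert 6 at 3 → [1, 0, 6, 6, 9, 9]
append items[4]+items[0] = 9+1 = 10 → [1, 0, 6, 6, 9, 9, 10]
pop(3) removes 6 → [1, 0, 6, 9, 9, 10]
append items[-1]+items[3] = 10+9 = 19 → [1, 0, 6, 9, 9, 10, 19]
items[2] = items[0]+items[6] = 1+19 = 20 → [1, 0, 20, 9, 9, 10, 19]
sum = 68

68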